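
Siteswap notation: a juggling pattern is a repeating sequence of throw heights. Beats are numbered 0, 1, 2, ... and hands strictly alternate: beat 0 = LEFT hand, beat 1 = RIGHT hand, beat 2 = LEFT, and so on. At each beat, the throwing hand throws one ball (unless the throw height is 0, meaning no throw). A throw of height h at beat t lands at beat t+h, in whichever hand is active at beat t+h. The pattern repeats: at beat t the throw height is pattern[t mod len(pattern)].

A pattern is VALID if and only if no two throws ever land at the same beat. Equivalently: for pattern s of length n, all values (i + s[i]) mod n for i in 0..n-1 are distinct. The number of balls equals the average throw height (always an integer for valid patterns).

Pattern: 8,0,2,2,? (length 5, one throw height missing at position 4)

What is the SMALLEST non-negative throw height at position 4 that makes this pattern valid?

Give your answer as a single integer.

Answer: 3

Derivation:
i=0: (0 + 8) mod 5 = 3
i=1: (1 + 0) mod 5 = 1
i=2: (2 + 2) mod 5 = 4
i=3: (3 + 2) mod 5 = 0
i=4: s[i]=? (unknown)
Known residues: [0, 1, 3, 4]; need a permutation of 0..4, so missing residue r = 2
Need (4 + s) mod 5 = 2; smallest s = (2 - 4) mod 5 = 3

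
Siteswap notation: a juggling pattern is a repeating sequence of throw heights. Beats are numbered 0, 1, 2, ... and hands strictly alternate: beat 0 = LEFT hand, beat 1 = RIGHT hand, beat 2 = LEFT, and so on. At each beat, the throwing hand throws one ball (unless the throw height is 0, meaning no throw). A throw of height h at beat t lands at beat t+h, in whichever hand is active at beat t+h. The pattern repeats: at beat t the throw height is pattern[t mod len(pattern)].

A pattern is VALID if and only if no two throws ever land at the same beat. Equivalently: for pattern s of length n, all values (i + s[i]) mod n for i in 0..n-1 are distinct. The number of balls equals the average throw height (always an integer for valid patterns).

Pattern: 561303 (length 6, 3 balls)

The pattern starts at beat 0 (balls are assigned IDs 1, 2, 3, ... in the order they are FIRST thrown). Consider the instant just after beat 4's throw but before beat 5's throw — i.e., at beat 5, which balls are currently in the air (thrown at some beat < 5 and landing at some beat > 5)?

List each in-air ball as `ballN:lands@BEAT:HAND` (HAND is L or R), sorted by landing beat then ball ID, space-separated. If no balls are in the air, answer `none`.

Answer: ball3:lands@6:L ball2:lands@7:R

Derivation:
Beat 0 (L): throw ball1 h=5 -> lands@5:R; in-air after throw: [b1@5:R]
Beat 1 (R): throw ball2 h=6 -> lands@7:R; in-air after throw: [b1@5:R b2@7:R]
Beat 2 (L): throw ball3 h=1 -> lands@3:R; in-air after throw: [b3@3:R b1@5:R b2@7:R]
Beat 3 (R): throw ball3 h=3 -> lands@6:L; in-air after throw: [b1@5:R b3@6:L b2@7:R]
Beat 5 (R): throw ball1 h=3 -> lands@8:L; in-air after throw: [b3@6:L b2@7:R b1@8:L]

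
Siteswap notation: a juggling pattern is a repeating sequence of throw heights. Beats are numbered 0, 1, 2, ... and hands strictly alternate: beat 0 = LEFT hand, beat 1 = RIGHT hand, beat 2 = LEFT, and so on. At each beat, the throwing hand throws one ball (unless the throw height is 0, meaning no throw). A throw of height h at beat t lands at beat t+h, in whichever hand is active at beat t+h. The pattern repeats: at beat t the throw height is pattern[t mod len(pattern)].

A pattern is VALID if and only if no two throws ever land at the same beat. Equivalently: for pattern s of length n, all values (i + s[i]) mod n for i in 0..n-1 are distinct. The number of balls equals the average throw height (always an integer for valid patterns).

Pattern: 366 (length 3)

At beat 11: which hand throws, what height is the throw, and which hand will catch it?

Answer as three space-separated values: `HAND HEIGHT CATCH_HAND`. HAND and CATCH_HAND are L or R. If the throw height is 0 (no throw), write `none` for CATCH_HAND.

Answer: R 6 R

Derivation:
Beat 11: 11 mod 2 = 1, so hand = R
Throw height = pattern[11 mod 3] = pattern[2] = 6
Lands at beat 11+6=17, 17 mod 2 = 1, so catch hand = R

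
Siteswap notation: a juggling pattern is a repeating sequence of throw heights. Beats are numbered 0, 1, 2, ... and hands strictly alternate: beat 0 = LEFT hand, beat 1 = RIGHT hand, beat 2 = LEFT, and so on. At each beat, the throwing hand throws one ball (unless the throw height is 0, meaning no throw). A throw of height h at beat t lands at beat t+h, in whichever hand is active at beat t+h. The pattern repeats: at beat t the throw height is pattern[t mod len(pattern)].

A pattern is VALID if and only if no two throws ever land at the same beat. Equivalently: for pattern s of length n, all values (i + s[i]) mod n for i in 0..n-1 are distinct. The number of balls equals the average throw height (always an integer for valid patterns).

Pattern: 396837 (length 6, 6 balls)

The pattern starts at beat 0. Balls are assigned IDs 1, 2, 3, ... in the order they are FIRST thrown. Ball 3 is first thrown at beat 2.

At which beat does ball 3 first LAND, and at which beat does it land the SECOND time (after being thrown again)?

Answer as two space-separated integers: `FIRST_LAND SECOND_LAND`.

Answer: 8 14

Derivation:
Beat 0 (L): throw ball1 h=3 -> lands@3:R; in-air after throw: [b1@3:R]
Beat 1 (R): throw ball2 h=9 -> lands@10:L; in-air after throw: [b1@3:R b2@10:L]
Beat 2 (L): throw ball3 h=6 -> lands@8:L; in-air after throw: [b1@3:R b3@8:L b2@10:L]
Beat 3 (R): throw ball1 h=8 -> lands@11:R; in-air after throw: [b3@8:L b2@10:L b1@11:R]
Beat 4 (L): throw ball4 h=3 -> lands@7:R; in-air after throw: [b4@7:R b3@8:L b2@10:L b1@11:R]
Beat 5 (R): throw ball5 h=7 -> lands@12:L; in-air after throw: [b4@7:R b3@8:L b2@10:L b1@11:R b5@12:L]
Beat 6 (L): throw ball6 h=3 -> lands@9:R; in-air after throw: [b4@7:R b3@8:L b6@9:R b2@10:L b1@11:R b5@12:L]
Beat 7 (R): throw ball4 h=9 -> lands@16:L; in-air after throw: [b3@8:L b6@9:R b2@10:L b1@11:R b5@12:L b4@16:L]
Beat 8 (L): throw ball3 h=6 -> lands@14:L; in-air after throw: [b6@9:R b2@10:L b1@11:R b5@12:L b3@14:L b4@16:L]
Beat 9 (R): throw ball6 h=8 -> lands@17:R; in-air after throw: [b2@10:L b1@11:R b5@12:L b3@14:L b4@16:L b6@17:R]
Beat 10 (L): throw ball2 h=3 -> lands@13:R; in-air after throw: [b1@11:R b5@12:L b2@13:R b3@14:L b4@16:L b6@17:R]
Beat 11 (R): throw ball1 h=7 -> lands@18:L; in-air after throw: [b5@12:L b2@13:R b3@14:L b4@16:L b6@17:R b1@18:L]
Beat 12 (L): throw ball5 h=3 -> lands@15:R; in-air after throw: [b2@13:R b3@14:L b5@15:R b4@16:L b6@17:R b1@18:L]
Beat 13 (R): throw ball2 h=9 -> lands@22:L; in-air after throw: [b3@14:L b5@15:R b4@16:L b6@17:R b1@18:L b2@22:L]
Ball 3: thrown@2 h=6 -> first land @8; rethrown@8 h=6 -> second land @14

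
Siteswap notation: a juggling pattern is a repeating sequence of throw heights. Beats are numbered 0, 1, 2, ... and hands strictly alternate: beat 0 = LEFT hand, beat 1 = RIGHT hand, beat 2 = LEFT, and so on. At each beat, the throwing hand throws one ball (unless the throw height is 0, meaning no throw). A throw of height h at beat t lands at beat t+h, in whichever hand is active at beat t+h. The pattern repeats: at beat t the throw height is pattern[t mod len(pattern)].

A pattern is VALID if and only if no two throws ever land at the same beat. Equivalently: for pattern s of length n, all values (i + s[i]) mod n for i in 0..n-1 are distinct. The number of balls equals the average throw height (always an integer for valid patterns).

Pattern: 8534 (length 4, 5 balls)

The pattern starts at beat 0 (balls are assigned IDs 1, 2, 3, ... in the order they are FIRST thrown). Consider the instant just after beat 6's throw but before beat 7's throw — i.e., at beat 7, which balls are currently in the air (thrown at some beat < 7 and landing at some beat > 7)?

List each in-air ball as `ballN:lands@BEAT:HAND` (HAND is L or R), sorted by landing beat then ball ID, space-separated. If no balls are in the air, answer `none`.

Beat 0 (L): throw ball1 h=8 -> lands@8:L; in-air after throw: [b1@8:L]
Beat 1 (R): throw ball2 h=5 -> lands@6:L; in-air after throw: [b2@6:L b1@8:L]
Beat 2 (L): throw ball3 h=3 -> lands@5:R; in-air after throw: [b3@5:R b2@6:L b1@8:L]
Beat 3 (R): throw ball4 h=4 -> lands@7:R; in-air after throw: [b3@5:R b2@6:L b4@7:R b1@8:L]
Beat 4 (L): throw ball5 h=8 -> lands@12:L; in-air after throw: [b3@5:R b2@6:L b4@7:R b1@8:L b5@12:L]
Beat 5 (R): throw ball3 h=5 -> lands@10:L; in-air after throw: [b2@6:L b4@7:R b1@8:L b3@10:L b5@12:L]
Beat 6 (L): throw ball2 h=3 -> lands@9:R; in-air after throw: [b4@7:R b1@8:L b2@9:R b3@10:L b5@12:L]
Beat 7 (R): throw ball4 h=4 -> lands@11:R; in-air after throw: [b1@8:L b2@9:R b3@10:L b4@11:R b5@12:L]

Answer: ball1:lands@8:L ball2:lands@9:R ball3:lands@10:L ball5:lands@12:L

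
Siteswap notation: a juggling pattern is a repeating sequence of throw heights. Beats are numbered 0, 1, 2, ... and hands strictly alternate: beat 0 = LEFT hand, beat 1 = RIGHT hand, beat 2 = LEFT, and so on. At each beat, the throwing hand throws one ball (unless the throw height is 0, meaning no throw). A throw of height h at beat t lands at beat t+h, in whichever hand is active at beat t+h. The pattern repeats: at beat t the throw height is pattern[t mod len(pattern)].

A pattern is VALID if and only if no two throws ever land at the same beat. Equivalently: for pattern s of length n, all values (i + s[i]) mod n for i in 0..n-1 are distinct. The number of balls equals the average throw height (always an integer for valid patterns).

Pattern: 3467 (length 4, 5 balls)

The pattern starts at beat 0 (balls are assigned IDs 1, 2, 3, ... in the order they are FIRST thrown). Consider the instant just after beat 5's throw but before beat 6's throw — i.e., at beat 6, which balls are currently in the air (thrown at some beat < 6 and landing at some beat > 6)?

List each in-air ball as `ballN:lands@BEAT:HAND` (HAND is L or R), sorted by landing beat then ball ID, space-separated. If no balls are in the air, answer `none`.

Answer: ball4:lands@7:R ball3:lands@8:L ball2:lands@9:R ball1:lands@10:L

Derivation:
Beat 0 (L): throw ball1 h=3 -> lands@3:R; in-air after throw: [b1@3:R]
Beat 1 (R): throw ball2 h=4 -> lands@5:R; in-air after throw: [b1@3:R b2@5:R]
Beat 2 (L): throw ball3 h=6 -> lands@8:L; in-air after throw: [b1@3:R b2@5:R b3@8:L]
Beat 3 (R): throw ball1 h=7 -> lands@10:L; in-air after throw: [b2@5:R b3@8:L b1@10:L]
Beat 4 (L): throw ball4 h=3 -> lands@7:R; in-air after throw: [b2@5:R b4@7:R b3@8:L b1@10:L]
Beat 5 (R): throw ball2 h=4 -> lands@9:R; in-air after throw: [b4@7:R b3@8:L b2@9:R b1@10:L]
Beat 6 (L): throw ball5 h=6 -> lands@12:L; in-air after throw: [b4@7:R b3@8:L b2@9:R b1@10:L b5@12:L]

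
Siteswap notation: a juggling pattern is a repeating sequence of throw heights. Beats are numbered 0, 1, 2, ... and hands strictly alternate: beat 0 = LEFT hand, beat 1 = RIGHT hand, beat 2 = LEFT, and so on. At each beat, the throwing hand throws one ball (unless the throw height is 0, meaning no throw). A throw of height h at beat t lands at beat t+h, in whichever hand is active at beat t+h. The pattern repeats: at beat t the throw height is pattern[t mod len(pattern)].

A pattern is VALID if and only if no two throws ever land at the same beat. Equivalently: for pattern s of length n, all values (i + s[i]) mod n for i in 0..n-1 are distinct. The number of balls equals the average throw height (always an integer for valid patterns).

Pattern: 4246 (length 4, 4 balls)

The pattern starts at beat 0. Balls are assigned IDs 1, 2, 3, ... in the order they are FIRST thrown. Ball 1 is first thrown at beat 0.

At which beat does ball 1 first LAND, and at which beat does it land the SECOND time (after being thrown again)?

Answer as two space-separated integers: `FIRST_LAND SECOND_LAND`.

Answer: 4 8

Derivation:
Beat 0 (L): throw ball1 h=4 -> lands@4:L; in-air after throw: [b1@4:L]
Beat 1 (R): throw ball2 h=2 -> lands@3:R; in-air after throw: [b2@3:R b1@4:L]
Beat 2 (L): throw ball3 h=4 -> lands@6:L; in-air after throw: [b2@3:R b1@4:L b3@6:L]
Beat 3 (R): throw ball2 h=6 -> lands@9:R; in-air after throw: [b1@4:L b3@6:L b2@9:R]
Beat 4 (L): throw ball1 h=4 -> lands@8:L; in-air after throw: [b3@6:L b1@8:L b2@9:R]
Beat 5 (R): throw ball4 h=2 -> lands@7:R; in-air after throw: [b3@6:L b4@7:R b1@8:L b2@9:R]
Beat 6 (L): throw ball3 h=4 -> lands@10:L; in-air after throw: [b4@7:R b1@8:L b2@9:R b3@10:L]
Beat 7 (R): throw ball4 h=6 -> lands@13:R; in-air after throw: [b1@8:L b2@9:R b3@10:L b4@13:R]
Beat 8 (L): throw ball1 h=4 -> lands@12:L; in-air after throw: [b2@9:R b3@10:L b1@12:L b4@13:R]
Ball 1: thrown@0 h=4 -> first land @4; rethrown@4 h=4 -> second land @8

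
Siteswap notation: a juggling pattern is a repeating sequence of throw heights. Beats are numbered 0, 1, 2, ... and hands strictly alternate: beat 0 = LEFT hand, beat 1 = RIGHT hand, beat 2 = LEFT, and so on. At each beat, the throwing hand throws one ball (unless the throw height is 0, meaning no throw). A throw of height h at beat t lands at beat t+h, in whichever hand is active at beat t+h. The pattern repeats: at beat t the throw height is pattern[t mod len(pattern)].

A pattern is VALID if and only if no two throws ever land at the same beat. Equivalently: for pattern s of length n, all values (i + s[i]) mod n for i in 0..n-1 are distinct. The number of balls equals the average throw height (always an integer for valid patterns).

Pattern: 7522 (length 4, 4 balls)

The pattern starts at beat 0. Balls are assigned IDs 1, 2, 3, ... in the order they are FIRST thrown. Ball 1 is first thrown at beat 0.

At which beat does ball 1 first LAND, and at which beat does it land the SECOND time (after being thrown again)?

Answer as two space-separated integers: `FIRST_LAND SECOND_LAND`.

Answer: 7 9

Derivation:
Beat 0 (L): throw ball1 h=7 -> lands@7:R; in-air after throw: [b1@7:R]
Beat 1 (R): throw ball2 h=5 -> lands@6:L; in-air after throw: [b2@6:L b1@7:R]
Beat 2 (L): throw ball3 h=2 -> lands@4:L; in-air after throw: [b3@4:L b2@6:L b1@7:R]
Beat 3 (R): throw ball4 h=2 -> lands@5:R; in-air after throw: [b3@4:L b4@5:R b2@6:L b1@7:R]
Beat 4 (L): throw ball3 h=7 -> lands@11:R; in-air after throw: [b4@5:R b2@6:L b1@7:R b3@11:R]
Beat 5 (R): throw ball4 h=5 -> lands@10:L; in-air after throw: [b2@6:L b1@7:R b4@10:L b3@11:R]
Beat 6 (L): throw ball2 h=2 -> lands@8:L; in-air after throw: [b1@7:R b2@8:L b4@10:L b3@11:R]
Beat 7 (R): throw ball1 h=2 -> lands@9:R; in-air after throw: [b2@8:L b1@9:R b4@10:L b3@11:R]
Beat 8 (L): throw ball2 h=7 -> lands@15:R; in-air after throw: [b1@9:R b4@10:L b3@11:R b2@15:R]
Beat 9 (R): throw ball1 h=5 -> lands@14:L; in-air after throw: [b4@10:L b3@11:R b1@14:L b2@15:R]
Ball 1: thrown@0 h=7 -> first land @7; rethrown@7 h=2 -> second land @9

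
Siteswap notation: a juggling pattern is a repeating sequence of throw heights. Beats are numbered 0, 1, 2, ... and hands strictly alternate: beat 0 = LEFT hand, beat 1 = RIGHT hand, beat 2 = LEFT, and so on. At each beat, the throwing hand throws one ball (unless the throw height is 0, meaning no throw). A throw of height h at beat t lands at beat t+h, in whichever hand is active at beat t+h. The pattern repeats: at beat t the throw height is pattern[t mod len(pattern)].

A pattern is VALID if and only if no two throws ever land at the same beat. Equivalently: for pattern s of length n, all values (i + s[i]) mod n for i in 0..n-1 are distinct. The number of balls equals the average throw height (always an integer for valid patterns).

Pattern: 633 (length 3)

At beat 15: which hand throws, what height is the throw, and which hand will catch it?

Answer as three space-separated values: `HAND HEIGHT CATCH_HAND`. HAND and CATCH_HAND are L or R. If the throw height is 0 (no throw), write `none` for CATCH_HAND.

Beat 15: 15 mod 2 = 1, so hand = R
Throw height = pattern[15 mod 3] = pattern[0] = 6
Lands at beat 15+6=21, 21 mod 2 = 1, so catch hand = R

Answer: R 6 R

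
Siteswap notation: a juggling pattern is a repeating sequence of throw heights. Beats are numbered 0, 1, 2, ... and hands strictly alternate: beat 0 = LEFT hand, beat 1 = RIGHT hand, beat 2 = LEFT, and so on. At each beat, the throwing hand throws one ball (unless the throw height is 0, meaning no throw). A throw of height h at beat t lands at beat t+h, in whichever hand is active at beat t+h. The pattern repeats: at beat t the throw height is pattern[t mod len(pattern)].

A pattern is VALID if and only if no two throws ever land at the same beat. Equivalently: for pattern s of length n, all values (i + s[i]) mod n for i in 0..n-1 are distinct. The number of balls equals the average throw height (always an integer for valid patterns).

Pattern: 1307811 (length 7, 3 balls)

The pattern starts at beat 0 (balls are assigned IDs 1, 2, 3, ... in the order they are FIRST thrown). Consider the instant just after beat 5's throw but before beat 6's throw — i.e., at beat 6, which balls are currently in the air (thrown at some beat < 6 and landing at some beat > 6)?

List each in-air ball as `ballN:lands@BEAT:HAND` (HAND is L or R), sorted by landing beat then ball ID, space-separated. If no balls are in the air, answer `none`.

Beat 0 (L): throw ball1 h=1 -> lands@1:R; in-air after throw: [b1@1:R]
Beat 1 (R): throw ball1 h=3 -> lands@4:L; in-air after throw: [b1@4:L]
Beat 3 (R): throw ball2 h=7 -> lands@10:L; in-air after throw: [b1@4:L b2@10:L]
Beat 4 (L): throw ball1 h=8 -> lands@12:L; in-air after throw: [b2@10:L b1@12:L]
Beat 5 (R): throw ball3 h=1 -> lands@6:L; in-air after throw: [b3@6:L b2@10:L b1@12:L]
Beat 6 (L): throw ball3 h=1 -> lands@7:R; in-air after throw: [b3@7:R b2@10:L b1@12:L]

Answer: ball2:lands@10:L ball1:lands@12:L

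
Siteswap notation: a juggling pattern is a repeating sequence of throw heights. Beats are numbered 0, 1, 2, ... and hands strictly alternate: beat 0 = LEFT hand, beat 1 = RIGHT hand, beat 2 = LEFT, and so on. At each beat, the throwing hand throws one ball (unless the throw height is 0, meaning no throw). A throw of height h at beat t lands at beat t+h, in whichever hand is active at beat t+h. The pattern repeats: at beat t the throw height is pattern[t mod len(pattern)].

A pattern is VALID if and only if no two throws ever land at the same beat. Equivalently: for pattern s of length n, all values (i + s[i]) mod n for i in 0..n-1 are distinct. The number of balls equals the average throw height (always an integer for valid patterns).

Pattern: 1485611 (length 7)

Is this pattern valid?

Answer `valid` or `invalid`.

Answer: invalid

Derivation:
i=0: (i + s[i]) mod n = (0 + 1) mod 7 = 1
i=1: (i + s[i]) mod n = (1 + 4) mod 7 = 5
i=2: (i + s[i]) mod n = (2 + 8) mod 7 = 3
i=3: (i + s[i]) mod n = (3 + 5) mod 7 = 1
i=4: (i + s[i]) mod n = (4 + 6) mod 7 = 3
i=5: (i + s[i]) mod n = (5 + 1) mod 7 = 6
i=6: (i + s[i]) mod n = (6 + 1) mod 7 = 0
Residues: [1, 5, 3, 1, 3, 6, 0], distinct: False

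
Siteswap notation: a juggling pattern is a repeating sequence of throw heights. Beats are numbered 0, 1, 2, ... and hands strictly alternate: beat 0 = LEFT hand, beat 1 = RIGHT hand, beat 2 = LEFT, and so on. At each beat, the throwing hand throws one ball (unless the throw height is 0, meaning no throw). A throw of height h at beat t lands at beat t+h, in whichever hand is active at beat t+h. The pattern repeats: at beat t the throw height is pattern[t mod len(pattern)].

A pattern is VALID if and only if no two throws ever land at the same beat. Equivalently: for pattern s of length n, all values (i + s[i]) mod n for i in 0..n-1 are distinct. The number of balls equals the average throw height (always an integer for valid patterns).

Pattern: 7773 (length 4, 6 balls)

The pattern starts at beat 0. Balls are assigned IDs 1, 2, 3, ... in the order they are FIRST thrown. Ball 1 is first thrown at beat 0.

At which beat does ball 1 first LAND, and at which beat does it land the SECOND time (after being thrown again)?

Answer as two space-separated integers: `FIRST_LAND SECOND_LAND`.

Beat 0 (L): throw ball1 h=7 -> lands@7:R; in-air after throw: [b1@7:R]
Beat 1 (R): throw ball2 h=7 -> lands@8:L; in-air after throw: [b1@7:R b2@8:L]
Beat 2 (L): throw ball3 h=7 -> lands@9:R; in-air after throw: [b1@7:R b2@8:L b3@9:R]
Beat 3 (R): throw ball4 h=3 -> lands@6:L; in-air after throw: [b4@6:L b1@7:R b2@8:L b3@9:R]
Beat 4 (L): throw ball5 h=7 -> lands@11:R; in-air after throw: [b4@6:L b1@7:R b2@8:L b3@9:R b5@11:R]
Beat 5 (R): throw ball6 h=7 -> lands@12:L; in-air after throw: [b4@6:L b1@7:R b2@8:L b3@9:R b5@11:R b6@12:L]
Beat 6 (L): throw ball4 h=7 -> lands@13:R; in-air after throw: [b1@7:R b2@8:L b3@9:R b5@11:R b6@12:L b4@13:R]
Beat 7 (R): throw ball1 h=3 -> lands@10:L; in-air after throw: [b2@8:L b3@9:R b1@10:L b5@11:R b6@12:L b4@13:R]
Beat 8 (L): throw ball2 h=7 -> lands@15:R; in-air after throw: [b3@9:R b1@10:L b5@11:R b6@12:L b4@13:R b2@15:R]
Beat 9 (R): throw ball3 h=7 -> lands@16:L; in-air after throw: [b1@10:L b5@11:R b6@12:L b4@13:R b2@15:R b3@16:L]
Beat 10 (L): throw ball1 h=7 -> lands@17:R; in-air after throw: [b5@11:R b6@12:L b4@13:R b2@15:R b3@16:L b1@17:R]
Ball 1: thrown@0 h=7 -> first land @7; rethrown@7 h=3 -> second land @10

Answer: 7 10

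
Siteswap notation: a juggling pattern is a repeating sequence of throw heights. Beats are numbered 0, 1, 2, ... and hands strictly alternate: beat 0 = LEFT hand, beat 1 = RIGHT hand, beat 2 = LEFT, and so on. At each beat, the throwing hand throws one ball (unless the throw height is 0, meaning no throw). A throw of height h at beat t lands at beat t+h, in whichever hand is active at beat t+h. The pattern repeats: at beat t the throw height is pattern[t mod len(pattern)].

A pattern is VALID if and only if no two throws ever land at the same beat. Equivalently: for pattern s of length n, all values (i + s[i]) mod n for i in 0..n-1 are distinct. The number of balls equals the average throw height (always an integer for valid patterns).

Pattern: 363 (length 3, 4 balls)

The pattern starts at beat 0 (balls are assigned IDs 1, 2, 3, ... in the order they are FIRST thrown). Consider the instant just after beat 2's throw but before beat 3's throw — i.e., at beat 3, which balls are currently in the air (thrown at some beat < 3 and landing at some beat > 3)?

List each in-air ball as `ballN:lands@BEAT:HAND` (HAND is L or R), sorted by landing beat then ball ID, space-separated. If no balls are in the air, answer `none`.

Answer: ball3:lands@5:R ball2:lands@7:R

Derivation:
Beat 0 (L): throw ball1 h=3 -> lands@3:R; in-air after throw: [b1@3:R]
Beat 1 (R): throw ball2 h=6 -> lands@7:R; in-air after throw: [b1@3:R b2@7:R]
Beat 2 (L): throw ball3 h=3 -> lands@5:R; in-air after throw: [b1@3:R b3@5:R b2@7:R]
Beat 3 (R): throw ball1 h=3 -> lands@6:L; in-air after throw: [b3@5:R b1@6:L b2@7:R]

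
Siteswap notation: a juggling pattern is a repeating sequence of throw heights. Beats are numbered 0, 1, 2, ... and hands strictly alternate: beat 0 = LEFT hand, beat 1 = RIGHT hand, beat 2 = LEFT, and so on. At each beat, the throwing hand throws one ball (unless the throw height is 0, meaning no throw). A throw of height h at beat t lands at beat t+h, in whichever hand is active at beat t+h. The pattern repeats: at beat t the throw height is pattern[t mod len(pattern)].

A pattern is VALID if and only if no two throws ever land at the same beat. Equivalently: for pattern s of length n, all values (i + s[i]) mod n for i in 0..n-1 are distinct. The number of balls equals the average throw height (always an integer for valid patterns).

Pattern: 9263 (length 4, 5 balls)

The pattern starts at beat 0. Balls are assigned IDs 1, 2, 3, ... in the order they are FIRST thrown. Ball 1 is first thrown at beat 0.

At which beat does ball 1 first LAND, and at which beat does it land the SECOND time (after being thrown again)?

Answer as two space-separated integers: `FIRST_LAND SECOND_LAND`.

Beat 0 (L): throw ball1 h=9 -> lands@9:R; in-air after throw: [b1@9:R]
Beat 1 (R): throw ball2 h=2 -> lands@3:R; in-air after throw: [b2@3:R b1@9:R]
Beat 2 (L): throw ball3 h=6 -> lands@8:L; in-air after throw: [b2@3:R b3@8:L b1@9:R]
Beat 3 (R): throw ball2 h=3 -> lands@6:L; in-air after throw: [b2@6:L b3@8:L b1@9:R]
Beat 4 (L): throw ball4 h=9 -> lands@13:R; in-air after throw: [b2@6:L b3@8:L b1@9:R b4@13:R]
Beat 5 (R): throw ball5 h=2 -> lands@7:R; in-air after throw: [b2@6:L b5@7:R b3@8:L b1@9:R b4@13:R]
Beat 6 (L): throw ball2 h=6 -> lands@12:L; in-air after throw: [b5@7:R b3@8:L b1@9:R b2@12:L b4@13:R]
Beat 7 (R): throw ball5 h=3 -> lands@10:L; in-air after throw: [b3@8:L b1@9:R b5@10:L b2@12:L b4@13:R]
Beat 8 (L): throw ball3 h=9 -> lands@17:R; in-air after throw: [b1@9:R b5@10:L b2@12:L b4@13:R b3@17:R]
Beat 9 (R): throw ball1 h=2 -> lands@11:R; in-air after throw: [b5@10:L b1@11:R b2@12:L b4@13:R b3@17:R]
Beat 10 (L): throw ball5 h=6 -> lands@16:L; in-air after throw: [b1@11:R b2@12:L b4@13:R b5@16:L b3@17:R]
Beat 11 (R): throw ball1 h=3 -> lands@14:L; in-air after throw: [b2@12:L b4@13:R b1@14:L b5@16:L b3@17:R]
Ball 1: thrown@0 h=9 -> first land @9; rethrown@9 h=2 -> second land @11

Answer: 9 11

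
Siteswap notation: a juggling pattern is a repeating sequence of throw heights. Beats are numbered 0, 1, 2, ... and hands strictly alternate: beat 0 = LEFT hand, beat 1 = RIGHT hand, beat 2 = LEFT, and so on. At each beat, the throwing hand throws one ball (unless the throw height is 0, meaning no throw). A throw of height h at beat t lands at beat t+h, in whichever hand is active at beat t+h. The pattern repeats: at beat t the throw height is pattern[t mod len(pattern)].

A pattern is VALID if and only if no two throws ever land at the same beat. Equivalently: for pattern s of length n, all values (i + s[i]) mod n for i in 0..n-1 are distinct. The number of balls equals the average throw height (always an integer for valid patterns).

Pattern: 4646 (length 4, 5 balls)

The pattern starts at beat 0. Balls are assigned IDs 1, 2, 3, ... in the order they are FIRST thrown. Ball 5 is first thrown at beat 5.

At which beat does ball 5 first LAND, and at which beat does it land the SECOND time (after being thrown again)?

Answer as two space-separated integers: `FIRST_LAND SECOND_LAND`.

Answer: 11 17

Derivation:
Beat 0 (L): throw ball1 h=4 -> lands@4:L; in-air after throw: [b1@4:L]
Beat 1 (R): throw ball2 h=6 -> lands@7:R; in-air after throw: [b1@4:L b2@7:R]
Beat 2 (L): throw ball3 h=4 -> lands@6:L; in-air after throw: [b1@4:L b3@6:L b2@7:R]
Beat 3 (R): throw ball4 h=6 -> lands@9:R; in-air after throw: [b1@4:L b3@6:L b2@7:R b4@9:R]
Beat 4 (L): throw ball1 h=4 -> lands@8:L; in-air after throw: [b3@6:L b2@7:R b1@8:L b4@9:R]
Beat 5 (R): throw ball5 h=6 -> lands@11:R; in-air after throw: [b3@6:L b2@7:R b1@8:L b4@9:R b5@11:R]
Beat 6 (L): throw ball3 h=4 -> lands@10:L; in-air after throw: [b2@7:R b1@8:L b4@9:R b3@10:L b5@11:R]
Beat 7 (R): throw ball2 h=6 -> lands@13:R; in-air after throw: [b1@8:L b4@9:R b3@10:L b5@11:R b2@13:R]
Beat 8 (L): throw ball1 h=4 -> lands@12:L; in-air after throw: [b4@9:R b3@10:L b5@11:R b1@12:L b2@13:R]
Beat 9 (R): throw ball4 h=6 -> lands@15:R; in-air after throw: [b3@10:L b5@11:R b1@12:L b2@13:R b4@15:R]
Beat 10 (L): throw ball3 h=4 -> lands@14:L; in-air after throw: [b5@11:R b1@12:L b2@13:R b3@14:L b4@15:R]
Beat 11 (R): throw ball5 h=6 -> lands@17:R; in-air after throw: [b1@12:L b2@13:R b3@14:L b4@15:R b5@17:R]
Ball 5: thrown@5 h=6 -> first land @11; rethrown@11 h=6 -> second land @17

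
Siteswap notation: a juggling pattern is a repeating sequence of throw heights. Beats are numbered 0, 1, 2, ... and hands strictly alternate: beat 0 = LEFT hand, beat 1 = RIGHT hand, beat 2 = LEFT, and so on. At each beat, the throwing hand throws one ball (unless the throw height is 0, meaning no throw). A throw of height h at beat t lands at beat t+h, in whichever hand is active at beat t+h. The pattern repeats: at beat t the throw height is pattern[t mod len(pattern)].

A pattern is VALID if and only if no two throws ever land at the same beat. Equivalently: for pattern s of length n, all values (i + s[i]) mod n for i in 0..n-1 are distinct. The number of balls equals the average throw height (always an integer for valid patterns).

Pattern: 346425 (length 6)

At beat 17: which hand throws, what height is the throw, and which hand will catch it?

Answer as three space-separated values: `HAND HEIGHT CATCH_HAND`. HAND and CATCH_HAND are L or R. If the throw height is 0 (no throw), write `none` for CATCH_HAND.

Beat 17: 17 mod 2 = 1, so hand = R
Throw height = pattern[17 mod 6] = pattern[5] = 5
Lands at beat 17+5=22, 22 mod 2 = 0, so catch hand = L

Answer: R 5 L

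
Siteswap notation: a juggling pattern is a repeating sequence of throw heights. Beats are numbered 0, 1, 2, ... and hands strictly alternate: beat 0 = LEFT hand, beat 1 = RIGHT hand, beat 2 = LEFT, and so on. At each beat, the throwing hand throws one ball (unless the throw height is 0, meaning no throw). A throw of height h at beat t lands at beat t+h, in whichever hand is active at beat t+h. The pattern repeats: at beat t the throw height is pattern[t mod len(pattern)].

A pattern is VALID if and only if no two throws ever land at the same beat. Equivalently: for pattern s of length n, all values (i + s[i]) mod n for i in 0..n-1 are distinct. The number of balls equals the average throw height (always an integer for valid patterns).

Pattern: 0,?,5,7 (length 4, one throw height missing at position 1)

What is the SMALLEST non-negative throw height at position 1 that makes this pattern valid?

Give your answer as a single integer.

i=0: (0 + 0) mod 4 = 0
i=1: s[i]=? (unknown)
i=2: (2 + 5) mod 4 = 3
i=3: (3 + 7) mod 4 = 2
Known residues: [0, 2, 3]; need a permutation of 0..3, so missing residue r = 1
Need (1 + s) mod 4 = 1; smallest s = (1 - 1) mod 4 = 0

Answer: 0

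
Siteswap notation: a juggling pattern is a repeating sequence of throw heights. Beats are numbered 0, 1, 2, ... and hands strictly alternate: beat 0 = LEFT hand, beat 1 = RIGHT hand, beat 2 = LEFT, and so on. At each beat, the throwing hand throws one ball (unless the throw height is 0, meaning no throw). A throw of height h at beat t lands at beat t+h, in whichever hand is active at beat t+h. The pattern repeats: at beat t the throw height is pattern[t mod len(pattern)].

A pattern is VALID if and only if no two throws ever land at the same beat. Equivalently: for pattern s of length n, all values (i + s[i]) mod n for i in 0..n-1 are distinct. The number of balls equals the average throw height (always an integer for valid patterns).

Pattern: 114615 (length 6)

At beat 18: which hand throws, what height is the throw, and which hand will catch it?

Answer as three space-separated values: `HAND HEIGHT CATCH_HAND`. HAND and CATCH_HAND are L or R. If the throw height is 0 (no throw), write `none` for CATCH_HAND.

Answer: L 1 R

Derivation:
Beat 18: 18 mod 2 = 0, so hand = L
Throw height = pattern[18 mod 6] = pattern[0] = 1
Lands at beat 18+1=19, 19 mod 2 = 1, so catch hand = R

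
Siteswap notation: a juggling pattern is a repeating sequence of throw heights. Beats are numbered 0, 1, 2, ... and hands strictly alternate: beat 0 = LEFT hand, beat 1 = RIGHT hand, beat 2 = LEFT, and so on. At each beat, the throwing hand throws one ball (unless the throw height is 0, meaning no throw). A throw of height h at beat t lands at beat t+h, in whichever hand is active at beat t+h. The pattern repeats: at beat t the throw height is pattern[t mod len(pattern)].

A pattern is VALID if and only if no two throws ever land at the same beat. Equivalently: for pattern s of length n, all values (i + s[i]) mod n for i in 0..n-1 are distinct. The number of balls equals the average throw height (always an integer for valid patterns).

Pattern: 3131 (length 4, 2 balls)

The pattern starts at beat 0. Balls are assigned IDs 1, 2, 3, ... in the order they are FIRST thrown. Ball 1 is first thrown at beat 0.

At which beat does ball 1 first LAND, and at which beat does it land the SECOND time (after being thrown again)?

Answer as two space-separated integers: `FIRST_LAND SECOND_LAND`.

Answer: 3 4

Derivation:
Beat 0 (L): throw ball1 h=3 -> lands@3:R; in-air after throw: [b1@3:R]
Beat 1 (R): throw ball2 h=1 -> lands@2:L; in-air after throw: [b2@2:L b1@3:R]
Beat 2 (L): throw ball2 h=3 -> lands@5:R; in-air after throw: [b1@3:R b2@5:R]
Beat 3 (R): throw ball1 h=1 -> lands@4:L; in-air after throw: [b1@4:L b2@5:R]
Beat 4 (L): throw ball1 h=3 -> lands@7:R; in-air after throw: [b2@5:R b1@7:R]
Ball 1: thrown@0 h=3 -> first land @3; rethrown@3 h=1 -> second land @4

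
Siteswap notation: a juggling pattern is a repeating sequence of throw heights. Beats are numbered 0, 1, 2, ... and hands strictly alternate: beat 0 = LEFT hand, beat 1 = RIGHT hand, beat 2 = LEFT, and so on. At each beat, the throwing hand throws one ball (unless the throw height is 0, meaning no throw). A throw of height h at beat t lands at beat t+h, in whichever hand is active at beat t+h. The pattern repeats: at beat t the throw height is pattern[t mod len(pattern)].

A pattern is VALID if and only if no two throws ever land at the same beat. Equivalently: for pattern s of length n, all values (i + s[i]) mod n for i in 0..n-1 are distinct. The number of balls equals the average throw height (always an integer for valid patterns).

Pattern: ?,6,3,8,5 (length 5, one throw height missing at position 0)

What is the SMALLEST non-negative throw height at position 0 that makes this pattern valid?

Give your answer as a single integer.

i=0: s[i]=? (unknown)
i=1: (1 + 6) mod 5 = 2
i=2: (2 + 3) mod 5 = 0
i=3: (3 + 8) mod 5 = 1
i=4: (4 + 5) mod 5 = 4
Known residues: [0, 1, 2, 4]; need a permutation of 0..4, so missing residue r = 3
Need (0 + s) mod 5 = 3; smallest s = (3 - 0) mod 5 = 3

Answer: 3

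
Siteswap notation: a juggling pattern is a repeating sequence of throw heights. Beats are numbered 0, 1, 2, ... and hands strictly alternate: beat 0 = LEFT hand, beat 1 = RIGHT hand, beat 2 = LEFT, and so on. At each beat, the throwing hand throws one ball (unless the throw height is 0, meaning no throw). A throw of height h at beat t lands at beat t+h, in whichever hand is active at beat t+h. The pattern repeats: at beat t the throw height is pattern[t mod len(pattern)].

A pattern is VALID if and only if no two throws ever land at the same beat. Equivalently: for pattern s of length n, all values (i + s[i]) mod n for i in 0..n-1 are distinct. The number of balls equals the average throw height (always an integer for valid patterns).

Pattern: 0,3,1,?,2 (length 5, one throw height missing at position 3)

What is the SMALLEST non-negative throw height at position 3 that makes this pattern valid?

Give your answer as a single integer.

i=0: (0 + 0) mod 5 = 0
i=1: (1 + 3) mod 5 = 4
i=2: (2 + 1) mod 5 = 3
i=3: s[i]=? (unknown)
i=4: (4 + 2) mod 5 = 1
Known residues: [0, 1, 3, 4]; need a permutation of 0..4, so missing residue r = 2
Need (3 + s) mod 5 = 2; smallest s = (2 - 3) mod 5 = 4

Answer: 4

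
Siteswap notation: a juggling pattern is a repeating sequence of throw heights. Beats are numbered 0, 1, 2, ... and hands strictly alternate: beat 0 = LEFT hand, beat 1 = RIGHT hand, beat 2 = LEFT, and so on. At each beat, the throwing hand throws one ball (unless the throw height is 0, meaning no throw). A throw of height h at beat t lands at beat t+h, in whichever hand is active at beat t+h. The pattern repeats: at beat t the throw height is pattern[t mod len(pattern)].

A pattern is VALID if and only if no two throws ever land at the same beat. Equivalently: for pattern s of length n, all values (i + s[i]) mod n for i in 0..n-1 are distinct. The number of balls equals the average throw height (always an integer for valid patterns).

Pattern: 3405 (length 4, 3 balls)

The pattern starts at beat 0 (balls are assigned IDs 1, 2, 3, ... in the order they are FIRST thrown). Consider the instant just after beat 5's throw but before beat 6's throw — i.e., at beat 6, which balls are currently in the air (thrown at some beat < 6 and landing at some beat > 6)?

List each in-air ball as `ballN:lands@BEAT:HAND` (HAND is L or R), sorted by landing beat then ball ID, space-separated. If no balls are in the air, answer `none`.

Answer: ball3:lands@7:R ball1:lands@8:L ball2:lands@9:R

Derivation:
Beat 0 (L): throw ball1 h=3 -> lands@3:R; in-air after throw: [b1@3:R]
Beat 1 (R): throw ball2 h=4 -> lands@5:R; in-air after throw: [b1@3:R b2@5:R]
Beat 3 (R): throw ball1 h=5 -> lands@8:L; in-air after throw: [b2@5:R b1@8:L]
Beat 4 (L): throw ball3 h=3 -> lands@7:R; in-air after throw: [b2@5:R b3@7:R b1@8:L]
Beat 5 (R): throw ball2 h=4 -> lands@9:R; in-air after throw: [b3@7:R b1@8:L b2@9:R]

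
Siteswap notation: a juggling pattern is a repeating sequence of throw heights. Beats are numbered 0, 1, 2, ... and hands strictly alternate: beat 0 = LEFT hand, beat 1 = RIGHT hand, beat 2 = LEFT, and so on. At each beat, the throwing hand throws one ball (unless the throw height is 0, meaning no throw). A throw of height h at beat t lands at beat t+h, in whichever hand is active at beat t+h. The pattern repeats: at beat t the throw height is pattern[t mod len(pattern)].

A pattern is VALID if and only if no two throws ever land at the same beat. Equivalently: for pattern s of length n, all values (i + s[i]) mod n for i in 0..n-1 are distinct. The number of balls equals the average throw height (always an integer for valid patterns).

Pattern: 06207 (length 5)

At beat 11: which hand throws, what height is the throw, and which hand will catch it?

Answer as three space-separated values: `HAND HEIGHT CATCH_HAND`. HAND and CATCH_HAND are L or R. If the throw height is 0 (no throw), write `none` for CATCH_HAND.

Beat 11: 11 mod 2 = 1, so hand = R
Throw height = pattern[11 mod 5] = pattern[1] = 6
Lands at beat 11+6=17, 17 mod 2 = 1, so catch hand = R

Answer: R 6 R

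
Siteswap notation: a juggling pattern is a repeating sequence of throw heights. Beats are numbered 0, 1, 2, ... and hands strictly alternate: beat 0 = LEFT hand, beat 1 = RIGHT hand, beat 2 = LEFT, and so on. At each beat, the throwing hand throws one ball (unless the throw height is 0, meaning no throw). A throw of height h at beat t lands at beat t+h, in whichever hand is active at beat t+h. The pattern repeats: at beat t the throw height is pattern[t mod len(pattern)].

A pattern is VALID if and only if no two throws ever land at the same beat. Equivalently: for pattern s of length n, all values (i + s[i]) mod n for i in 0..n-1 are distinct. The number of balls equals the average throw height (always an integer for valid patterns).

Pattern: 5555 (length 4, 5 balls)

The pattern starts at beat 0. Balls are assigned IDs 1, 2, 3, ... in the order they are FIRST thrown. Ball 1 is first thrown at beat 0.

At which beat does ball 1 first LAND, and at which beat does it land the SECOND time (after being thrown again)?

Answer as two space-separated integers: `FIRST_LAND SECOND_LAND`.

Answer: 5 10

Derivation:
Beat 0 (L): throw ball1 h=5 -> lands@5:R; in-air after throw: [b1@5:R]
Beat 1 (R): throw ball2 h=5 -> lands@6:L; in-air after throw: [b1@5:R b2@6:L]
Beat 2 (L): throw ball3 h=5 -> lands@7:R; in-air after throw: [b1@5:R b2@6:L b3@7:R]
Beat 3 (R): throw ball4 h=5 -> lands@8:L; in-air after throw: [b1@5:R b2@6:L b3@7:R b4@8:L]
Beat 4 (L): throw ball5 h=5 -> lands@9:R; in-air after throw: [b1@5:R b2@6:L b3@7:R b4@8:L b5@9:R]
Beat 5 (R): throw ball1 h=5 -> lands@10:L; in-air after throw: [b2@6:L b3@7:R b4@8:L b5@9:R b1@10:L]
Beat 6 (L): throw ball2 h=5 -> lands@11:R; in-air after throw: [b3@7:R b4@8:L b5@9:R b1@10:L b2@11:R]
Beat 7 (R): throw ball3 h=5 -> lands@12:L; in-air after throw: [b4@8:L b5@9:R b1@10:L b2@11:R b3@12:L]
Beat 8 (L): throw ball4 h=5 -> lands@13:R; in-air after throw: [b5@9:R b1@10:L b2@11:R b3@12:L b4@13:R]
Beat 9 (R): throw ball5 h=5 -> lands@14:L; in-air after throw: [b1@10:L b2@11:R b3@12:L b4@13:R b5@14:L]
Beat 10 (L): throw ball1 h=5 -> lands@15:R; in-air after throw: [b2@11:R b3@12:L b4@13:R b5@14:L b1@15:R]
Ball 1: thrown@0 h=5 -> first land @5; rethrown@5 h=5 -> second land @10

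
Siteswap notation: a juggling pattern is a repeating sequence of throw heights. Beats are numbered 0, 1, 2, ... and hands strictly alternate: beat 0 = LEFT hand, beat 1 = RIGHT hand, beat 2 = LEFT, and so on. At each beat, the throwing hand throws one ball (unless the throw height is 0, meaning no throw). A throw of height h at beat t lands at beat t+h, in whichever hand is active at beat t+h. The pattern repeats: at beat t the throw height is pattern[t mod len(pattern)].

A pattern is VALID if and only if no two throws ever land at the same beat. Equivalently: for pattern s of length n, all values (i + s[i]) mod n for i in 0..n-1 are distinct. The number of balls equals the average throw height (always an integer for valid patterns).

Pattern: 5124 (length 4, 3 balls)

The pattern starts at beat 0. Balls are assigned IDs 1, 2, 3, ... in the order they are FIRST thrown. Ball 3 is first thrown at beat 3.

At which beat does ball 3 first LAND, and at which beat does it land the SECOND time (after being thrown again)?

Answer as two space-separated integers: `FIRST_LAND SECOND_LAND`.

Beat 0 (L): throw ball1 h=5 -> lands@5:R; in-air after throw: [b1@5:R]
Beat 1 (R): throw ball2 h=1 -> lands@2:L; in-air after throw: [b2@2:L b1@5:R]
Beat 2 (L): throw ball2 h=2 -> lands@4:L; in-air after throw: [b2@4:L b1@5:R]
Beat 3 (R): throw ball3 h=4 -> lands@7:R; in-air after throw: [b2@4:L b1@5:R b3@7:R]
Beat 4 (L): throw ball2 h=5 -> lands@9:R; in-air after throw: [b1@5:R b3@7:R b2@9:R]
Beat 5 (R): throw ball1 h=1 -> lands@6:L; in-air after throw: [b1@6:L b3@7:R b2@9:R]
Beat 6 (L): throw ball1 h=2 -> lands@8:L; in-air after throw: [b3@7:R b1@8:L b2@9:R]
Beat 7 (R): throw ball3 h=4 -> lands@11:R; in-air after throw: [b1@8:L b2@9:R b3@11:R]
Beat 8 (L): throw ball1 h=5 -> lands@13:R; in-air after throw: [b2@9:R b3@11:R b1@13:R]
Beat 9 (R): throw ball2 h=1 -> lands@10:L; in-air after throw: [b2@10:L b3@11:R b1@13:R]
Beat 10 (L): throw ball2 h=2 -> lands@12:L; in-air after throw: [b3@11:R b2@12:L b1@13:R]
Beat 11 (R): throw ball3 h=4 -> lands@15:R; in-air after throw: [b2@12:L b1@13:R b3@15:R]
Ball 3: thrown@3 h=4 -> first land @7; rethrown@7 h=4 -> second land @11

Answer: 7 11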